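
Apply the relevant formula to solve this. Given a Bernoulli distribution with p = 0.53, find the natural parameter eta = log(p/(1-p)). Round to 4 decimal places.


Natural parameter for Bernoulli: eta = log(p/(1-p)).
p = 0.53, 1-p = 0.47.
p/(1-p) = 1.12766.
eta = log(1.12766) = 0.1201

0.1201


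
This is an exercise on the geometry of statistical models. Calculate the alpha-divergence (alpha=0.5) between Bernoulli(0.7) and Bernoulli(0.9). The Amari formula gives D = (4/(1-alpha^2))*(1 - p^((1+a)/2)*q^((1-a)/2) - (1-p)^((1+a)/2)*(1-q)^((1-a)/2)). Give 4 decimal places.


Amari alpha-divergence:
D = (4/(1-alpha^2))*(1 - p^((1+a)/2)*q^((1-a)/2) - (1-p)^((1+a)/2)*(1-q)^((1-a)/2)).
alpha = 0.5, p = 0.7, q = 0.9.
e1 = (1+alpha)/2 = 0.75, e2 = (1-alpha)/2 = 0.25.
t1 = p^e1 * q^e2 = 0.7^0.75 * 0.9^0.25 = 0.745391.
t2 = (1-p)^e1 * (1-q)^e2 = 0.3^0.75 * 0.1^0.25 = 0.227951.
4/(1-alpha^2) = 5.333333.
D = 5.333333*(1 - 0.745391 - 0.227951) = 0.1422

0.1422


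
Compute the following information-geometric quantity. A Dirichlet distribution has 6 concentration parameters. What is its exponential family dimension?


Exponential family dimension calculation:
Dirichlet with 6 components has 6 natural parameters.

6


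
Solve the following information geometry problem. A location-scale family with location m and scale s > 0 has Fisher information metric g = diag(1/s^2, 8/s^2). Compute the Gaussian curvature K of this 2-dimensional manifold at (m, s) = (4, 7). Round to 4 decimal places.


The metric has the form g = (A dm^2 + B ds^2)/s^2 with A = 1, B = 8.
Substitute u = sqrt(A/B)*m: g = B*(du^2 + ds^2)/s^2, i.e. B times the
Poincare upper half-plane metric, which has constant Gaussian curvature -1.
Scaling a 2D metric by a constant c divides the Gaussian curvature by c,
so K = -1/B = -1/(8) = -0.1250 everywhere (the point (m, s) = (4, 7) is irrelevant:
the curvature is constant).
The requested Gaussian curvature is K = -0.1250.

-0.1250


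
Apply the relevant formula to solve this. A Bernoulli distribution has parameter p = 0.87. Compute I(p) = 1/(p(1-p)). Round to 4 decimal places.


For Bernoulli(p), Fisher information is I(p) = 1/(p*(1-p)).
p = 0.87, 1-p = 0.13.
p*(1-p) = 0.1131.
I(p) = 1/0.1131 = 8.8417

8.8417


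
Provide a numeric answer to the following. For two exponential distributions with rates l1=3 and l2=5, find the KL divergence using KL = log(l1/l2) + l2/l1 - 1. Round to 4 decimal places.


KL divergence for exponential family:
KL = log(l1/l2) + l2/l1 - 1.
log(3/5) = -0.510826.
5/3 = 1.666667.
KL = -0.510826 + 1.666667 - 1 = 0.1558

0.1558


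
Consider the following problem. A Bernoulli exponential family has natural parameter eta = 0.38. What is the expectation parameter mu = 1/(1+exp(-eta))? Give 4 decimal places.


Dual coordinate (expectation parameter) for Bernoulli:
mu = 1/(1+exp(-eta)).
eta = 0.38.
exp(-eta) = exp(-0.38) = 0.683861.
mu = 1/(1+0.683861) = 0.5939

0.5939


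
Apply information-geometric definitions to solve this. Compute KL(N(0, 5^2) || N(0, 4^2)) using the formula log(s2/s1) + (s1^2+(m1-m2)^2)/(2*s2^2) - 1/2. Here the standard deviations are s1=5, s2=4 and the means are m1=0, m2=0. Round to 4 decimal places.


KL divergence between normal distributions:
KL = log(s2/s1) + (s1^2 + (m1-m2)^2)/(2*s2^2) - 1/2.
log(4/5) = -0.223144.
(5^2 + (0-0)^2)/(2*4^2) = (25 + 0)/32 = 0.78125.
KL = -0.223144 + 0.78125 - 0.5 = 0.0581

0.0581


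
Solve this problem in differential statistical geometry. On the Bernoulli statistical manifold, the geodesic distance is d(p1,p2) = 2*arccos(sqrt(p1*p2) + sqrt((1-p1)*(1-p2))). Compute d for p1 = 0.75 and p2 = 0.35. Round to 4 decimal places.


Geodesic distance on Bernoulli manifold:
d(p1,p2) = 2*arccos(sqrt(p1*p2) + sqrt((1-p1)*(1-p2))).
sqrt(p1*p2) = sqrt(0.75*0.35) = 0.512348.
sqrt((1-p1)*(1-p2)) = sqrt(0.25*0.65) = 0.403113.
arg = 0.512348 + 0.403113 = 0.91546.
d = 2*arccos(0.91546) = 0.8283

0.8283


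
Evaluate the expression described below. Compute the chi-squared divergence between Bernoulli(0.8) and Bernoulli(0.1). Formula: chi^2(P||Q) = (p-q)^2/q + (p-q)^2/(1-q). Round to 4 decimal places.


Chi-squared divergence between Bernoulli distributions:
chi^2 = (p-q)^2/q + (p-q)^2/(1-q).
p = 0.8, q = 0.1, p-q = 0.7.
(p-q)^2 = 0.49.
term1 = 0.49/0.1 = 4.9.
term2 = 0.49/0.9 = 0.544444.
chi^2 = 4.9 + 0.544444 = 5.4444

5.4444


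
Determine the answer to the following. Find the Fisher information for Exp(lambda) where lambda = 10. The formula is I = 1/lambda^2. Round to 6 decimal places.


Fisher information for exponential: I(lambda) = 1/lambda^2.
lambda = 10, lambda^2 = 100.
I = 1/100 = 0.010000

0.010000


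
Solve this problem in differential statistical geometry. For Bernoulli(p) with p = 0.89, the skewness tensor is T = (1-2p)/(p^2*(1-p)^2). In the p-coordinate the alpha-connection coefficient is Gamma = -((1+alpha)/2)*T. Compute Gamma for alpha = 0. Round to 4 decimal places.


Skewness (Amari-Chentsov) tensor: T = (1-2p)/(p^2*(1-p)^2).
p = 0.89, 1-2p = -0.78, p^2 = 0.7921, (1-p)^2 = 0.0121.
T = -0.78/(0.7921 * 0.0121) = -81.382161.
In the p-coordinate, Gamma^(alpha) = Gamma^(0) - (alpha/2)*T with Gamma^(0) = (1/2)*g'(p) = -T/2,
so Gamma^(alpha) = -((1+alpha)/2)*T.
alpha = 0, -(1+alpha)/2 = -0.5.
Gamma = -0.5 * -81.382161 = 40.6911

40.6911


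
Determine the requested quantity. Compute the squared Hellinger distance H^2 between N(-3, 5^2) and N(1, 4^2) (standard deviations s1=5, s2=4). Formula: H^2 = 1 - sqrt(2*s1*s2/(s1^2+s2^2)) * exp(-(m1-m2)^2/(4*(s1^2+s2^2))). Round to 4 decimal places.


Squared Hellinger distance for Gaussians:
H^2 = 1 - sqrt(2*s1*s2/(s1^2+s2^2)) * exp(-(m1-m2)^2/(4*(s1^2+s2^2))).
s1^2 = 25, s2^2 = 16, s1^2+s2^2 = 41.
sqrt(2*5*4/(41)) = 0.98773.
(m1-m2)^2 = (-4)^2 = 16.
exp(-16/(4*41)) = exp(-0.097561) = 0.907047.
H^2 = 1 - 0.98773*0.907047 = 0.1041

0.1041


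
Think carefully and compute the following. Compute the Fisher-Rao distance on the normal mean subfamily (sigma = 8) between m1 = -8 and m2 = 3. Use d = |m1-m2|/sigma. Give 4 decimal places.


On the fixed-variance normal subfamily, geodesic distance = |m1-m2|/sigma.
|-8 - 3| = 11.
sigma = 8.
d = 11/8 = 1.3750

1.3750


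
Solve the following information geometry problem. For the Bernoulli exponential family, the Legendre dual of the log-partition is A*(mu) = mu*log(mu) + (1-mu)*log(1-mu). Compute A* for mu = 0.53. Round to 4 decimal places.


Legendre transform for Bernoulli:
A*(mu) = mu*log(mu) + (1-mu)*log(1-mu).
mu = 0.53, 1-mu = 0.47.
mu*log(mu) = 0.53*log(0.53) = -0.336485.
(1-mu)*log(1-mu) = 0.47*log(0.47) = -0.354861.
A* = -0.336485 + -0.354861 = -0.6913

-0.6913


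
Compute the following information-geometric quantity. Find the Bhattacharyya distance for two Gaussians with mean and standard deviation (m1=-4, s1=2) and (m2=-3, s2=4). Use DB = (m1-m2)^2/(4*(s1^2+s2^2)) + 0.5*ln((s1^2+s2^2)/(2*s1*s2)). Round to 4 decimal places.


Bhattacharyya distance between two Gaussians:
DB = (m1-m2)^2/(4*(s1^2+s2^2)) + (1/2)*ln((s1^2+s2^2)/(2*s1*s2)).
(m1-m2)^2 = (-1)^2 = 1.
s1^2+s2^2 = 4 + 16 = 20.
term1 = 1/80 = 0.0125.
term2 = 0.5*ln(20/16.0) = 0.111572.
DB = 0.0125 + 0.111572 = 0.1241

0.1241


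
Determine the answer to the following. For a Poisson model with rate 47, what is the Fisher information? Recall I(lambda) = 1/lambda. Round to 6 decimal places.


Fisher information for Poisson: I(lambda) = 1/lambda.
lambda = 47.
I(lambda) = 1/47 = 0.021277

0.021277


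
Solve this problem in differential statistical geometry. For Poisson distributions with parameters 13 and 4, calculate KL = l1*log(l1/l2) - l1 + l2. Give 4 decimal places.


KL divergence for Poisson:
KL = l1*log(l1/l2) - l1 + l2.
l1 = 13, l2 = 4.
log(13/4) = 1.178655.
l1*log(l1/l2) = 13 * 1.178655 = 15.322515.
KL = 15.322515 - 13 + 4 = 6.3225

6.3225


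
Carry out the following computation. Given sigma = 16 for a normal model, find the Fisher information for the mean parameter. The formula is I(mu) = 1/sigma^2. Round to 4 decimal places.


The Fisher information for the mean of a normal distribution is I(mu) = 1/sigma^2.
sigma = 16, so sigma^2 = 256.
I(mu) = 1/256 = 0.0039

0.0039


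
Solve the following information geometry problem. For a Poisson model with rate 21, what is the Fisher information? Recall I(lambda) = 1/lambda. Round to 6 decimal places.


Fisher information for Poisson: I(lambda) = 1/lambda.
lambda = 21.
I(lambda) = 1/21 = 0.047619

0.047619


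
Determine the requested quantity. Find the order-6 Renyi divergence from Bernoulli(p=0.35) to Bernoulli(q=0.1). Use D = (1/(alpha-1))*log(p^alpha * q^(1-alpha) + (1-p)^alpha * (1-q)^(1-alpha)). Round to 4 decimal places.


Renyi divergence of order alpha between Bernoulli distributions:
D = (1/(alpha-1))*log(p^alpha * q^(1-alpha) + (1-p)^alpha * (1-q)^(1-alpha)).
alpha = 6, p = 0.35, q = 0.1.
p^alpha * q^(1-alpha) = 0.35^6 * 0.1^-5 = 183.826562.
(1-p)^alpha * (1-q)^(1-alpha) = 0.65^6 * 0.9^-5 = 0.127723.
sum = 183.826562 + 0.127723 = 183.954285.
D = (1/5)*log(183.954285) = 1.0429

1.0429


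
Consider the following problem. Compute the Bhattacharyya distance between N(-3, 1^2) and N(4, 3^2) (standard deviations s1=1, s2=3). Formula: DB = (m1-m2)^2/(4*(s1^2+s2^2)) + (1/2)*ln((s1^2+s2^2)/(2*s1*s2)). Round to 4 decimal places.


Bhattacharyya distance between two Gaussians:
DB = (m1-m2)^2/(4*(s1^2+s2^2)) + (1/2)*ln((s1^2+s2^2)/(2*s1*s2)).
(m1-m2)^2 = (-7)^2 = 49.
s1^2+s2^2 = 1 + 9 = 10.
term1 = 49/40 = 1.225.
term2 = 0.5*ln(10/6.0) = 0.255413.
DB = 1.225 + 0.255413 = 1.4804

1.4804


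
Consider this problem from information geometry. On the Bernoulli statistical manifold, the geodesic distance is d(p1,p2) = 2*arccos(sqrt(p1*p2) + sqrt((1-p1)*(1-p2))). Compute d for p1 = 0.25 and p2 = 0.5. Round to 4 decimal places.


Geodesic distance on Bernoulli manifold:
d(p1,p2) = 2*arccos(sqrt(p1*p2) + sqrt((1-p1)*(1-p2))).
sqrt(p1*p2) = sqrt(0.25*0.5) = 0.353553.
sqrt((1-p1)*(1-p2)) = sqrt(0.75*0.5) = 0.612372.
arg = 0.353553 + 0.612372 = 0.965926.
d = 2*arccos(0.965926) = 0.5236

0.5236


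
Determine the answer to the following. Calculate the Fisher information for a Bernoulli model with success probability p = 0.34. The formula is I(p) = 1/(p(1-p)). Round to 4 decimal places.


For Bernoulli(p), Fisher information is I(p) = 1/(p*(1-p)).
p = 0.34, 1-p = 0.66.
p*(1-p) = 0.2244.
I(p) = 1/0.2244 = 4.4563

4.4563


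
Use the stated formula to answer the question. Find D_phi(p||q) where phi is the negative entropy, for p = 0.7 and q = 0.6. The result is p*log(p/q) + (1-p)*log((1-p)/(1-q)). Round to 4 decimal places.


Bregman divergence with negative entropy generator:
D = p*log(p/q) + (1-p)*log((1-p)/(1-q)).
p = 0.7, q = 0.6.
p*log(p/q) = 0.7*log(0.7/0.6) = 0.107905.
(1-p)*log((1-p)/(1-q)) = 0.3*log(0.3/0.4) = -0.086305.
D = 0.107905 + -0.086305 = 0.0216

0.0216


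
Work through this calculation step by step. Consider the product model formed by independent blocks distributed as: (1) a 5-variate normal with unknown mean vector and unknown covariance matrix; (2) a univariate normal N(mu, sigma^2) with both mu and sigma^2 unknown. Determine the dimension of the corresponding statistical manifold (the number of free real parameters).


The dimension of a statistical manifold equals the number of free
(independent) real parameters of the model. For a product of independent
blocks the parameter counts add.
- 5-variate normal: 5 (mean) + 5*6/2 = 15 (symmetric covariance) = 20.
- normal (mu, sigma^2): 2.
Total = 20 + 2 = 22.
Dimension = 22

22


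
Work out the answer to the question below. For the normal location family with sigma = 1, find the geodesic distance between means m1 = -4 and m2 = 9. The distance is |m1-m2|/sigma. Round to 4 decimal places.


On the fixed-variance normal subfamily, geodesic distance = |m1-m2|/sigma.
|-4 - 9| = 13.
sigma = 1.
d = 13/1 = 13.0000

13.0000


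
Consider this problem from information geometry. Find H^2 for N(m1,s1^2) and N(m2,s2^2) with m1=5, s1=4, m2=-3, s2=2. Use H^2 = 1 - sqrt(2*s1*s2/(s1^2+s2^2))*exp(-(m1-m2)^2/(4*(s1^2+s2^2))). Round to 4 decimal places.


Squared Hellinger distance for Gaussians:
H^2 = 1 - sqrt(2*s1*s2/(s1^2+s2^2)) * exp(-(m1-m2)^2/(4*(s1^2+s2^2))).
s1^2 = 16, s2^2 = 4, s1^2+s2^2 = 20.
sqrt(2*4*2/(20)) = 0.894427.
(m1-m2)^2 = (8)^2 = 64.
exp(-64/(4*20)) = exp(-0.8) = 0.449329.
H^2 = 1 - 0.894427*0.449329 = 0.5981

0.5981


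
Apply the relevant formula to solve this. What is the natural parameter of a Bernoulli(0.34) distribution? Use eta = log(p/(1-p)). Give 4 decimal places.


Natural parameter for Bernoulli: eta = log(p/(1-p)).
p = 0.34, 1-p = 0.66.
p/(1-p) = 0.515152.
eta = log(0.515152) = -0.6633

-0.6633


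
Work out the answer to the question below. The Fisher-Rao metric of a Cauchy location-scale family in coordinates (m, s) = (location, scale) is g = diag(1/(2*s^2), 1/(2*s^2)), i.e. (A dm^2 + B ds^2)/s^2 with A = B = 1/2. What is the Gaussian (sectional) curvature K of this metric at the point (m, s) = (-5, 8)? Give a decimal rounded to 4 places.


The metric has the form g = (A dm^2 + B ds^2)/s^2 with A = 1/2, B = 1/2.
Substitute u = sqrt(A/B)*m: g = B*(du^2 + ds^2)/s^2, i.e. B times the
Poincare upper half-plane metric, which has constant Gaussian curvature -1.
Scaling a 2D metric by a constant c divides the Gaussian curvature by c,
so K = -1/B = -1/(1/2) = -2.0000 everywhere (the point (m, s) = (-5, 8) is irrelevant:
the curvature is constant).
The requested Gaussian curvature is K = -2.0000.

-2.0000


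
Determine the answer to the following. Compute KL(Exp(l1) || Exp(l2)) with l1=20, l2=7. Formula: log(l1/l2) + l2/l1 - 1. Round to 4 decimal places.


KL divergence for exponential family:
KL = log(l1/l2) + l2/l1 - 1.
log(20/7) = 1.049822.
7/20 = 0.35.
KL = 1.049822 + 0.35 - 1 = 0.3998

0.3998


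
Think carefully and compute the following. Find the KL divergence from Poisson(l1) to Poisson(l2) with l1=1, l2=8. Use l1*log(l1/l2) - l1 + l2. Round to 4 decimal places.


KL divergence for Poisson:
KL = l1*log(l1/l2) - l1 + l2.
l1 = 1, l2 = 8.
log(1/8) = -2.079442.
l1*log(l1/l2) = 1 * -2.079442 = -2.079442.
KL = -2.079442 - 1 + 8 = 4.9206

4.9206


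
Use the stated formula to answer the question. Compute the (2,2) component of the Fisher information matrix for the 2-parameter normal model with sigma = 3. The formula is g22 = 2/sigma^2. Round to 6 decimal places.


For the 2-parameter normal family, the Fisher metric has:
  g11 = 1/sigma^2, g22 = 2/sigma^2.
sigma = 3, sigma^2 = 9.
g22 = 0.222222

0.222222


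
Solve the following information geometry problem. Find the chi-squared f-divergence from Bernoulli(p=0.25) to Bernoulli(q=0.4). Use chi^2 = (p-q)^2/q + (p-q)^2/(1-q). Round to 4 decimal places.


Chi-squared divergence between Bernoulli distributions:
chi^2 = (p-q)^2/q + (p-q)^2/(1-q).
p = 0.25, q = 0.4, p-q = -0.15.
(p-q)^2 = 0.0225.
term1 = 0.0225/0.4 = 0.05625.
term2 = 0.0225/0.6 = 0.0375.
chi^2 = 0.05625 + 0.0375 = 0.0938

0.0938


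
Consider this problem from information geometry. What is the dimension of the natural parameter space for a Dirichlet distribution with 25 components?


Exponential family dimension calculation:
Dirichlet with 25 components has 25 natural parameters.

25


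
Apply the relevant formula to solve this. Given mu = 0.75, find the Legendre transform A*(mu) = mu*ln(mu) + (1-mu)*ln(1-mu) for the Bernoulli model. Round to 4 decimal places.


Legendre transform for Bernoulli:
A*(mu) = mu*log(mu) + (1-mu)*log(1-mu).
mu = 0.75, 1-mu = 0.25.
mu*log(mu) = 0.75*log(0.75) = -0.215762.
(1-mu)*log(1-mu) = 0.25*log(0.25) = -0.346574.
A* = -0.215762 + -0.346574 = -0.5623

-0.5623


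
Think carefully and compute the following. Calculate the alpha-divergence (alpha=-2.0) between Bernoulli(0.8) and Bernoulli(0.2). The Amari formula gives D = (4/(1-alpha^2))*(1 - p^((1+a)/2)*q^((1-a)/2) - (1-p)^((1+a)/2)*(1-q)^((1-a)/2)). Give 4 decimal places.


Amari alpha-divergence:
D = (4/(1-alpha^2))*(1 - p^((1+a)/2)*q^((1-a)/2) - (1-p)^((1+a)/2)*(1-q)^((1-a)/2)).
alpha = -2.0, p = 0.8, q = 0.2.
e1 = (1+alpha)/2 = -0.5, e2 = (1-alpha)/2 = 1.5.
t1 = p^e1 * q^e2 = 0.8^-0.5 * 0.2^1.5 = 0.1.
t2 = (1-p)^e1 * (1-q)^e2 = 0.2^-0.5 * 0.8^1.5 = 1.6.
4/(1-alpha^2) = -1.333333.
D = -1.333333*(1 - 0.1 - 1.6) = 0.9333

0.9333


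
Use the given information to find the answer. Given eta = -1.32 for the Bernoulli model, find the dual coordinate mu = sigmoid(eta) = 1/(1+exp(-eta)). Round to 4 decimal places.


Dual coordinate (expectation parameter) for Bernoulli:
mu = 1/(1+exp(-eta)).
eta = -1.32.
exp(-eta) = exp(1.32) = 3.743421.
mu = 1/(1+3.743421) = 0.2108

0.2108


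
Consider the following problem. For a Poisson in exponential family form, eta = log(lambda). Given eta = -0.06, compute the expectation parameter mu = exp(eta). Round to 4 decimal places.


Expectation parameter for Poisson exponential family:
mu = exp(eta).
eta = -0.06.
mu = exp(-0.06) = 0.9418

0.9418


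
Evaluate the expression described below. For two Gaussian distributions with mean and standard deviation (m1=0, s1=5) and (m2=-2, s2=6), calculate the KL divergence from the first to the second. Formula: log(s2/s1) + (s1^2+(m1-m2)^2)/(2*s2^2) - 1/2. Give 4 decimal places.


KL divergence between normal distributions:
KL = log(s2/s1) + (s1^2 + (m1-m2)^2)/(2*s2^2) - 1/2.
log(6/5) = 0.182322.
(5^2 + (0--2)^2)/(2*6^2) = (25 + 4)/72 = 0.402778.
KL = 0.182322 + 0.402778 - 0.5 = 0.0851

0.0851


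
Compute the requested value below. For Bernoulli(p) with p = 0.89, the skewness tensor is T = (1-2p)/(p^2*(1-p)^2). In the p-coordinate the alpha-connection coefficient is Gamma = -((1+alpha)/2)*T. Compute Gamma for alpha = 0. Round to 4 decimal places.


Skewness (Amari-Chentsov) tensor: T = (1-2p)/(p^2*(1-p)^2).
p = 0.89, 1-2p = -0.78, p^2 = 0.7921, (1-p)^2 = 0.0121.
T = -0.78/(0.7921 * 0.0121) = -81.382161.
In the p-coordinate, Gamma^(alpha) = Gamma^(0) - (alpha/2)*T with Gamma^(0) = (1/2)*g'(p) = -T/2,
so Gamma^(alpha) = -((1+alpha)/2)*T.
alpha = 0, -(1+alpha)/2 = -0.5.
Gamma = -0.5 * -81.382161 = 40.6911

40.6911


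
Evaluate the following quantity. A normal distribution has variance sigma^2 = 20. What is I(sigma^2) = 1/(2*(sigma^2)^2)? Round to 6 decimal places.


Fisher information for variance: I(sigma^2) = 1/(2*sigma^4).
sigma^2 = 20, so sigma^4 = 400.
I = 1/(2*400) = 1/800 = 0.001250

0.001250


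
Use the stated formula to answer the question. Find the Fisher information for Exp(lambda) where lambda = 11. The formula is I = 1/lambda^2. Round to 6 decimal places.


Fisher information for exponential: I(lambda) = 1/lambda^2.
lambda = 11, lambda^2 = 121.
I = 1/121 = 0.008264

0.008264


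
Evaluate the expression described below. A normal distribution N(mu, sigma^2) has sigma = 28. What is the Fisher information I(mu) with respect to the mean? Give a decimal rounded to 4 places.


The Fisher information for the mean of a normal distribution is I(mu) = 1/sigma^2.
sigma = 28, so sigma^2 = 784.
I(mu) = 1/784 = 0.0013

0.0013


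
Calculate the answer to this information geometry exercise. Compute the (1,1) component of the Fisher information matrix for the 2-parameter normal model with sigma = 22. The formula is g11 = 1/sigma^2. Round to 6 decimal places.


For the 2-parameter normal family, the Fisher metric has:
  g11 = 1/sigma^2, g22 = 2/sigma^2.
sigma = 22, sigma^2 = 484.
g11 = 0.002066

0.002066


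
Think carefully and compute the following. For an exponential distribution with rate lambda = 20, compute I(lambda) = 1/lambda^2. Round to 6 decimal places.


Fisher information for exponential: I(lambda) = 1/lambda^2.
lambda = 20, lambda^2 = 400.
I = 1/400 = 0.002500

0.002500


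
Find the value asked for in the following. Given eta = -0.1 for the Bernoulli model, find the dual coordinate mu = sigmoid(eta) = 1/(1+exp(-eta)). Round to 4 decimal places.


Dual coordinate (expectation parameter) for Bernoulli:
mu = 1/(1+exp(-eta)).
eta = -0.1.
exp(-eta) = exp(0.1) = 1.105171.
mu = 1/(1+1.105171) = 0.4750

0.4750


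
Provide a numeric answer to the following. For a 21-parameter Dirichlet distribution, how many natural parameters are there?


Exponential family dimension calculation:
Dirichlet with 21 components has 21 natural parameters.

21


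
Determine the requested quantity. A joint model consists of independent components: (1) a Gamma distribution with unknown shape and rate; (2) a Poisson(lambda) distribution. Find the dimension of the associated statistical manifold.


The dimension of a statistical manifold equals the number of free
(independent) real parameters of the model. For a product of independent
blocks the parameter counts add.
- Gamma (shape, rate): 2.
- Poisson (lambda): 1.
Total = 2 + 1 = 3.
Dimension = 3

3


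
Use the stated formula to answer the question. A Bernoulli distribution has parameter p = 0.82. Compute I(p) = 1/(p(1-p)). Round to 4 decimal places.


For Bernoulli(p), Fisher information is I(p) = 1/(p*(1-p)).
p = 0.82, 1-p = 0.18.
p*(1-p) = 0.1476.
I(p) = 1/0.1476 = 6.7751

6.7751


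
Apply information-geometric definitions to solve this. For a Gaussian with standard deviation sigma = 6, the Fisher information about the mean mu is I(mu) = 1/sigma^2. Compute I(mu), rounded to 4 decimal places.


The Fisher information for the mean of a normal distribution is I(mu) = 1/sigma^2.
sigma = 6, so sigma^2 = 36.
I(mu) = 1/36 = 0.0278

0.0278


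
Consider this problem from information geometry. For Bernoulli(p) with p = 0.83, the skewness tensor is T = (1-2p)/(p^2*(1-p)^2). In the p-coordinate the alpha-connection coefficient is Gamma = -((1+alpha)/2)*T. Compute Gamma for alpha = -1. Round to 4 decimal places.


Skewness (Amari-Chentsov) tensor: T = (1-2p)/(p^2*(1-p)^2).
p = 0.83, 1-2p = -0.66, p^2 = 0.6889, (1-p)^2 = 0.0289.
T = -0.66/(0.6889 * 0.0289) = -33.150487.
In the p-coordinate, Gamma^(alpha) = Gamma^(0) - (alpha/2)*T with Gamma^(0) = (1/2)*g'(p) = -T/2,
so Gamma^(alpha) = -((1+alpha)/2)*T.
alpha = -1, -(1+alpha)/2 = 0.0.
Gamma = 0.0 * -33.150487 = 0.0000

0.0000


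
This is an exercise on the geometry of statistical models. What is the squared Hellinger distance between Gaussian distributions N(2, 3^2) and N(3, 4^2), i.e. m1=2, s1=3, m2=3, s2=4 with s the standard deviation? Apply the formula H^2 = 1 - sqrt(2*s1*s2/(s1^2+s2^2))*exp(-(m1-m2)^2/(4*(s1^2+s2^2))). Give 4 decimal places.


Squared Hellinger distance for Gaussians:
H^2 = 1 - sqrt(2*s1*s2/(s1^2+s2^2)) * exp(-(m1-m2)^2/(4*(s1^2+s2^2))).
s1^2 = 9, s2^2 = 16, s1^2+s2^2 = 25.
sqrt(2*3*4/(25)) = 0.979796.
(m1-m2)^2 = (-1)^2 = 1.
exp(-1/(4*25)) = exp(-0.01) = 0.99005.
H^2 = 1 - 0.979796*0.99005 = 0.0300

0.0300


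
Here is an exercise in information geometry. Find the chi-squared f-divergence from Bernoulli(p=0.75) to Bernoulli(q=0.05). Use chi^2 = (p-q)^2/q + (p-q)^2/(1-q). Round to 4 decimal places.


Chi-squared divergence between Bernoulli distributions:
chi^2 = (p-q)^2/q + (p-q)^2/(1-q).
p = 0.75, q = 0.05, p-q = 0.7.
(p-q)^2 = 0.49.
term1 = 0.49/0.05 = 9.8.
term2 = 0.49/0.95 = 0.515789.
chi^2 = 9.8 + 0.515789 = 10.3158

10.3158


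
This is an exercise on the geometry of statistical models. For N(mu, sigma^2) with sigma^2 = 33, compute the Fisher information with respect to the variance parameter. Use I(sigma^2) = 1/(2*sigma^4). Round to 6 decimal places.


Fisher information for variance: I(sigma^2) = 1/(2*sigma^4).
sigma^2 = 33, so sigma^4 = 1089.
I = 1/(2*1089) = 1/2178 = 0.000459

0.000459


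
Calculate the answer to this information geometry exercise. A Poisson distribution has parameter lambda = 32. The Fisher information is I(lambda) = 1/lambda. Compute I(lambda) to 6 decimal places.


Fisher information for Poisson: I(lambda) = 1/lambda.
lambda = 32.
I(lambda) = 1/32 = 0.031250

0.031250


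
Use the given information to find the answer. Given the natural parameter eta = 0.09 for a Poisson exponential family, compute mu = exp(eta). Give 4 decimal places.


Expectation parameter for Poisson exponential family:
mu = exp(eta).
eta = 0.09.
mu = exp(0.09) = 1.0942

1.0942


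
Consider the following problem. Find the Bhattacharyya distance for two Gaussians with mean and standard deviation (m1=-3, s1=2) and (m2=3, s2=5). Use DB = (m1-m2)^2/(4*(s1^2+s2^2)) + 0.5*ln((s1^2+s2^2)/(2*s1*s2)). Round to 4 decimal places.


Bhattacharyya distance between two Gaussians:
DB = (m1-m2)^2/(4*(s1^2+s2^2)) + (1/2)*ln((s1^2+s2^2)/(2*s1*s2)).
(m1-m2)^2 = (-6)^2 = 36.
s1^2+s2^2 = 4 + 25 = 29.
term1 = 36/116 = 0.310345.
term2 = 0.5*ln(29/20.0) = 0.185782.
DB = 0.310345 + 0.185782 = 0.4961

0.4961


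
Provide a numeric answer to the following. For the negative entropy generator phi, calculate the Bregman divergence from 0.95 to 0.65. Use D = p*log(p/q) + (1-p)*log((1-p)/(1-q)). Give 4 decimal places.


Bregman divergence with negative entropy generator:
D = p*log(p/q) + (1-p)*log((1-p)/(1-q)).
p = 0.95, q = 0.65.
p*log(p/q) = 0.95*log(0.95/0.65) = 0.360515.
(1-p)*log((1-p)/(1-q)) = 0.05*log(0.05/0.35) = -0.097296.
D = 0.360515 + -0.097296 = 0.2632

0.2632


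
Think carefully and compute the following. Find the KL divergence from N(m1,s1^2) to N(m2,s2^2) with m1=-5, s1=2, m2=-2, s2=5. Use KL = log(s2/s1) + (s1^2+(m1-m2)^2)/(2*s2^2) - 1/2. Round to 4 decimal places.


KL divergence between normal distributions:
KL = log(s2/s1) + (s1^2 + (m1-m2)^2)/(2*s2^2) - 1/2.
log(5/2) = 0.916291.
(2^2 + (-5--2)^2)/(2*5^2) = (4 + 9)/50 = 0.26.
KL = 0.916291 + 0.26 - 0.5 = 0.6763

0.6763


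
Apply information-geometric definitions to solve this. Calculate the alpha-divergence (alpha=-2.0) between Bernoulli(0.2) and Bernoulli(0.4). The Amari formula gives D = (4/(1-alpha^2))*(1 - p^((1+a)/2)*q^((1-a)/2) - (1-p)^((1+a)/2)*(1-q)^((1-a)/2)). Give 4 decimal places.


Amari alpha-divergence:
D = (4/(1-alpha^2))*(1 - p^((1+a)/2)*q^((1-a)/2) - (1-p)^((1+a)/2)*(1-q)^((1-a)/2)).
alpha = -2.0, p = 0.2, q = 0.4.
e1 = (1+alpha)/2 = -0.5, e2 = (1-alpha)/2 = 1.5.
t1 = p^e1 * q^e2 = 0.2^-0.5 * 0.4^1.5 = 0.565685.
t2 = (1-p)^e1 * (1-q)^e2 = 0.8^-0.5 * 0.6^1.5 = 0.519615.
4/(1-alpha^2) = -1.333333.
D = -1.333333*(1 - 0.565685 - 0.519615) = 0.1137

0.1137


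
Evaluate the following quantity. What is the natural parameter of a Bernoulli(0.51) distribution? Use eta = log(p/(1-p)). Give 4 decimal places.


Natural parameter for Bernoulli: eta = log(p/(1-p)).
p = 0.51, 1-p = 0.49.
p/(1-p) = 1.040816.
eta = log(1.040816) = 0.0400

0.0400


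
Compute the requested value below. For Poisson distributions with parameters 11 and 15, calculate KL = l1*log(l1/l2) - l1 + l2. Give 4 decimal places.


KL divergence for Poisson:
KL = l1*log(l1/l2) - l1 + l2.
l1 = 11, l2 = 15.
log(11/15) = -0.310155.
l1*log(l1/l2) = 11 * -0.310155 = -3.411704.
KL = -3.411704 - 11 + 15 = 0.5883

0.5883


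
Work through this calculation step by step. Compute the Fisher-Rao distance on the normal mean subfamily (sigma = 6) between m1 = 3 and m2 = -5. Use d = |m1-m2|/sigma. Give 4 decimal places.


On the fixed-variance normal subfamily, geodesic distance = |m1-m2|/sigma.
|3 - -5| = 8.
sigma = 6.
d = 8/6 = 1.3333

1.3333


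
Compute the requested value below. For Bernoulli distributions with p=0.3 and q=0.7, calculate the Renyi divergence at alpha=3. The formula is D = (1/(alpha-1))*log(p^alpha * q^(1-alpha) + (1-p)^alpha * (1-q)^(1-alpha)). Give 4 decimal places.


Renyi divergence of order alpha between Bernoulli distributions:
D = (1/(alpha-1))*log(p^alpha * q^(1-alpha) + (1-p)^alpha * (1-q)^(1-alpha)).
alpha = 3, p = 0.3, q = 0.7.
p^alpha * q^(1-alpha) = 0.3^3 * 0.7^-2 = 0.055102.
(1-p)^alpha * (1-q)^(1-alpha) = 0.7^3 * 0.3^-2 = 3.811111.
sum = 0.055102 + 3.811111 = 3.866213.
D = (1/2)*log(3.866213) = 0.6761

0.6761


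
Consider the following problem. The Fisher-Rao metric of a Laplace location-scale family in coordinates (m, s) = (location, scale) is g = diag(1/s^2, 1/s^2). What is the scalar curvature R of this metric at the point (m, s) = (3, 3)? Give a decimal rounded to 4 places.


The metric has the form g = (A dm^2 + B ds^2)/s^2 with A = 1, B = 1.
Substitute u = sqrt(A/B)*m: g = B*(du^2 + ds^2)/s^2, i.e. B times the
Poincare upper half-plane metric, which has constant Gaussian curvature -1.
Scaling a 2D metric by a constant c divides the Gaussian curvature by c,
so K = -1/B = -1/(1) = -1.0000 everywhere (the point (m, s) = (3, 3) is irrelevant:
the curvature is constant).
Scalar curvature in dimension 2: R = 2K = -2/(1) = -2.0000.

-2.0000


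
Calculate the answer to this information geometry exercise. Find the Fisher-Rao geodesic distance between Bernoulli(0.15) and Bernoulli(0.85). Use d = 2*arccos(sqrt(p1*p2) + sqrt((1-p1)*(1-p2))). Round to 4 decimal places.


Geodesic distance on Bernoulli manifold:
d(p1,p2) = 2*arccos(sqrt(p1*p2) + sqrt((1-p1)*(1-p2))).
sqrt(p1*p2) = sqrt(0.15*0.85) = 0.357071.
sqrt((1-p1)*(1-p2)) = sqrt(0.85*0.15) = 0.357071.
arg = 0.357071 + 0.357071 = 0.714143.
d = 2*arccos(0.714143) = 1.5508

1.5508


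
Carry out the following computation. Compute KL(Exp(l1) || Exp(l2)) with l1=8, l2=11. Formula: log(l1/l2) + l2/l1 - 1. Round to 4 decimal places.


KL divergence for exponential family:
KL = log(l1/l2) + l2/l1 - 1.
log(8/11) = -0.318454.
11/8 = 1.375.
KL = -0.318454 + 1.375 - 1 = 0.0565

0.0565


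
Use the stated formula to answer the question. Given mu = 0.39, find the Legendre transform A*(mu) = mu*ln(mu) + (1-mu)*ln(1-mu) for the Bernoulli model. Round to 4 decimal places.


Legendre transform for Bernoulli:
A*(mu) = mu*log(mu) + (1-mu)*log(1-mu).
mu = 0.39, 1-mu = 0.61.
mu*log(mu) = 0.39*log(0.39) = -0.367227.
(1-mu)*log(1-mu) = 0.61*log(0.61) = -0.301521.
A* = -0.367227 + -0.301521 = -0.6687

-0.6687


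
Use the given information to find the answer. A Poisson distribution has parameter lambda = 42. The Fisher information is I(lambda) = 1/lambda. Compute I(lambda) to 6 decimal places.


Fisher information for Poisson: I(lambda) = 1/lambda.
lambda = 42.
I(lambda) = 1/42 = 0.023810

0.023810


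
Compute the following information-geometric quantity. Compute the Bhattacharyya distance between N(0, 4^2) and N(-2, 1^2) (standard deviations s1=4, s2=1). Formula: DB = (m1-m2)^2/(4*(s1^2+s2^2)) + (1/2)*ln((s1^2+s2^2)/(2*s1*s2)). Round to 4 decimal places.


Bhattacharyya distance between two Gaussians:
DB = (m1-m2)^2/(4*(s1^2+s2^2)) + (1/2)*ln((s1^2+s2^2)/(2*s1*s2)).
(m1-m2)^2 = (2)^2 = 4.
s1^2+s2^2 = 16 + 1 = 17.
term1 = 4/68 = 0.058824.
term2 = 0.5*ln(17/8.0) = 0.376886.
DB = 0.058824 + 0.376886 = 0.4357

0.4357


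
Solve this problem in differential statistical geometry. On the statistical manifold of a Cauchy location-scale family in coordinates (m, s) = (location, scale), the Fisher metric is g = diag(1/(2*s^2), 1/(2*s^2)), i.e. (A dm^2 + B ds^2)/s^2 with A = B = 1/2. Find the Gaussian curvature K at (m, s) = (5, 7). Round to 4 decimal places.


The metric has the form g = (A dm^2 + B ds^2)/s^2 with A = 1/2, B = 1/2.
Substitute u = sqrt(A/B)*m: g = B*(du^2 + ds^2)/s^2, i.e. B times the
Poincare upper half-plane metric, which has constant Gaussian curvature -1.
Scaling a 2D metric by a constant c divides the Gaussian curvature by c,
so K = -1/B = -1/(1/2) = -2.0000 everywhere (the point (m, s) = (5, 7) is irrelevant:
the curvature is constant).
The requested Gaussian curvature is K = -2.0000.

-2.0000


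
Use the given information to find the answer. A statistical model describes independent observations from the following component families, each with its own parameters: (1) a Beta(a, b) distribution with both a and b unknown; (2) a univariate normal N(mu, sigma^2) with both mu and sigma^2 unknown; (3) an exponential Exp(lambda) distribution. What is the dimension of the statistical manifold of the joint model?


The dimension of a statistical manifold equals the number of free
(independent) real parameters of the model. For a product of independent
blocks the parameter counts add.
- Beta (a, b): 2.
- normal (mu, sigma^2): 2.
- exponential (lambda): 1.
Total = 2 + 2 + 1 = 5.
Dimension = 5

5


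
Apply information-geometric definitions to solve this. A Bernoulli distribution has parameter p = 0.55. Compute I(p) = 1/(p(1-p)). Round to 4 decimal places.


For Bernoulli(p), Fisher information is I(p) = 1/(p*(1-p)).
p = 0.55, 1-p = 0.45.
p*(1-p) = 0.2475.
I(p) = 1/0.2475 = 4.0404

4.0404


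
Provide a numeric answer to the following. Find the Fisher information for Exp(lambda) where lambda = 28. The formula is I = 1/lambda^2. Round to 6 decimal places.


Fisher information for exponential: I(lambda) = 1/lambda^2.
lambda = 28, lambda^2 = 784.
I = 1/784 = 0.001276

0.001276


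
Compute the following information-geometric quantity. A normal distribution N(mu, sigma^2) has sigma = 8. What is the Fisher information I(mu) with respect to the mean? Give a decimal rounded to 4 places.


The Fisher information for the mean of a normal distribution is I(mu) = 1/sigma^2.
sigma = 8, so sigma^2 = 64.
I(mu) = 1/64 = 0.0156

0.0156


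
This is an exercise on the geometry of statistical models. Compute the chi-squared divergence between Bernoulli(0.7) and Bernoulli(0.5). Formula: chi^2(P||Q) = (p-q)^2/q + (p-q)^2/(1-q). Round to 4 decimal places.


Chi-squared divergence between Bernoulli distributions:
chi^2 = (p-q)^2/q + (p-q)^2/(1-q).
p = 0.7, q = 0.5, p-q = 0.2.
(p-q)^2 = 0.04.
term1 = 0.04/0.5 = 0.08.
term2 = 0.04/0.5 = 0.08.
chi^2 = 0.08 + 0.08 = 0.1600

0.1600


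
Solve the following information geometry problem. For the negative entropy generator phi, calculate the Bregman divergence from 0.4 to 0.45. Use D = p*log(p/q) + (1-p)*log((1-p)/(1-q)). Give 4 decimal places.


Bregman divergence with negative entropy generator:
D = p*log(p/q) + (1-p)*log((1-p)/(1-q)).
p = 0.4, q = 0.45.
p*log(p/q) = 0.4*log(0.4/0.45) = -0.047113.
(1-p)*log((1-p)/(1-q)) = 0.6*log(0.6/0.55) = 0.052207.
D = -0.047113 + 0.052207 = 0.0051

0.0051


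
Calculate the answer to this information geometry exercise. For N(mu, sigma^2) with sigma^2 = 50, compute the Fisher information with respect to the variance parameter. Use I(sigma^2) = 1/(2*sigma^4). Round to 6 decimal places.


Fisher information for variance: I(sigma^2) = 1/(2*sigma^4).
sigma^2 = 50, so sigma^4 = 2500.
I = 1/(2*2500) = 1/5000 = 0.000200

0.000200


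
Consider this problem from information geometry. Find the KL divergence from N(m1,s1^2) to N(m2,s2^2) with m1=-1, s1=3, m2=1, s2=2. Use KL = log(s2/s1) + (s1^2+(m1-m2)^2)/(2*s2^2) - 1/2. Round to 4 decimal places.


KL divergence between normal distributions:
KL = log(s2/s1) + (s1^2 + (m1-m2)^2)/(2*s2^2) - 1/2.
log(2/3) = -0.405465.
(3^2 + (-1-1)^2)/(2*2^2) = (9 + 4)/8 = 1.625.
KL = -0.405465 + 1.625 - 0.5 = 0.7195

0.7195


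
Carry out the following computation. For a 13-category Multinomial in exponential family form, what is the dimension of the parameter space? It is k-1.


Exponential family dimension calculation:
For Multinomial with k=13 categories, dim = k-1 = 12.

12


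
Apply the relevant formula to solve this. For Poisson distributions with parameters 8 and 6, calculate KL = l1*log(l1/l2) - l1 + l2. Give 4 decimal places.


KL divergence for Poisson:
KL = l1*log(l1/l2) - l1 + l2.
l1 = 8, l2 = 6.
log(8/6) = 0.287682.
l1*log(l1/l2) = 8 * 0.287682 = 2.301457.
KL = 2.301457 - 8 + 6 = 0.3015

0.3015


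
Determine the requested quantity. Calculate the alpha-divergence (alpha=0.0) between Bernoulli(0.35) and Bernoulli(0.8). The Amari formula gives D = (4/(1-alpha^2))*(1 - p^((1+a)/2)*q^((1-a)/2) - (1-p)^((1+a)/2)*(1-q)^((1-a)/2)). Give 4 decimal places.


Amari alpha-divergence:
D = (4/(1-alpha^2))*(1 - p^((1+a)/2)*q^((1-a)/2) - (1-p)^((1+a)/2)*(1-q)^((1-a)/2)).
alpha = 0.0, p = 0.35, q = 0.8.
e1 = (1+alpha)/2 = 0.5, e2 = (1-alpha)/2 = 0.5.
t1 = p^e1 * q^e2 = 0.35^0.5 * 0.8^0.5 = 0.52915.
t2 = (1-p)^e1 * (1-q)^e2 = 0.65^0.5 * 0.2^0.5 = 0.360555.
4/(1-alpha^2) = 4.0.
D = 4.0*(1 - 0.52915 - 0.360555) = 0.4412

0.4412


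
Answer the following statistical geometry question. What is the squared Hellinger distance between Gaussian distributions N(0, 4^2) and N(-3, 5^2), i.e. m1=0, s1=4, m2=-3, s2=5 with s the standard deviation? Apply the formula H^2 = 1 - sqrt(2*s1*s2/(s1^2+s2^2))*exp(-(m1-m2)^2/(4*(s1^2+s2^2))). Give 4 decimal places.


Squared Hellinger distance for Gaussians:
H^2 = 1 - sqrt(2*s1*s2/(s1^2+s2^2)) * exp(-(m1-m2)^2/(4*(s1^2+s2^2))).
s1^2 = 16, s2^2 = 25, s1^2+s2^2 = 41.
sqrt(2*4*5/(41)) = 0.98773.
(m1-m2)^2 = (3)^2 = 9.
exp(-9/(4*41)) = exp(-0.054878) = 0.946601.
H^2 = 1 - 0.98773*0.946601 = 0.0650

0.0650


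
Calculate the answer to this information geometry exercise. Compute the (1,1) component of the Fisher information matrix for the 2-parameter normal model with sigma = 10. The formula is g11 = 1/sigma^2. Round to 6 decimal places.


For the 2-parameter normal family, the Fisher metric has:
  g11 = 1/sigma^2, g22 = 2/sigma^2.
sigma = 10, sigma^2 = 100.
g11 = 0.010000

0.010000


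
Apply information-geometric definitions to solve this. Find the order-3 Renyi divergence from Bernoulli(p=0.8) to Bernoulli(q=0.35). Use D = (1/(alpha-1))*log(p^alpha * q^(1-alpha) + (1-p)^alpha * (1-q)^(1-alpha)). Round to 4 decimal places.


Renyi divergence of order alpha between Bernoulli distributions:
D = (1/(alpha-1))*log(p^alpha * q^(1-alpha) + (1-p)^alpha * (1-q)^(1-alpha)).
alpha = 3, p = 0.8, q = 0.35.
p^alpha * q^(1-alpha) = 0.8^3 * 0.35^-2 = 4.179592.
(1-p)^alpha * (1-q)^(1-alpha) = 0.2^3 * 0.65^-2 = 0.018935.
sum = 4.179592 + 0.018935 = 4.198527.
D = (1/2)*log(4.198527) = 0.7174

0.7174


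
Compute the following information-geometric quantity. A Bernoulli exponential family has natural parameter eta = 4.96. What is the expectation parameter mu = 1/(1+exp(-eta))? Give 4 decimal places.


Dual coordinate (expectation parameter) for Bernoulli:
mu = 1/(1+exp(-eta)).
eta = 4.96.
exp(-eta) = exp(-4.96) = 0.007013.
mu = 1/(1+0.007013) = 0.9930

0.9930


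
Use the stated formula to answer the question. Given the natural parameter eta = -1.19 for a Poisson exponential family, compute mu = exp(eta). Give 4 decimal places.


Expectation parameter for Poisson exponential family:
mu = exp(eta).
eta = -1.19.
mu = exp(-1.19) = 0.3042

0.3042


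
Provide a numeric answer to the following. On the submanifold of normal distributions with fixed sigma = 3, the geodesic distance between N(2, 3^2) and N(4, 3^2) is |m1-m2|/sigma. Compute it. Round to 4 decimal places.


On the fixed-variance normal subfamily, geodesic distance = |m1-m2|/sigma.
|2 - 4| = 2.
sigma = 3.
d = 2/3 = 0.6667

0.6667


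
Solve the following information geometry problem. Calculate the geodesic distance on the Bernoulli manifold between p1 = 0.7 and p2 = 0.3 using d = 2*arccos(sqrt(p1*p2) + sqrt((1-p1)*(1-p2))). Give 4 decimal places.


Geodesic distance on Bernoulli manifold:
d(p1,p2) = 2*arccos(sqrt(p1*p2) + sqrt((1-p1)*(1-p2))).
sqrt(p1*p2) = sqrt(0.7*0.3) = 0.458258.
sqrt((1-p1)*(1-p2)) = sqrt(0.3*0.7) = 0.458258.
arg = 0.458258 + 0.458258 = 0.916515.
d = 2*arccos(0.916515) = 0.8230

0.8230


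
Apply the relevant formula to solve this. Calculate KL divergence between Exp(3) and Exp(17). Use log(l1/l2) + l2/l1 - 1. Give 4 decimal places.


KL divergence for exponential family:
KL = log(l1/l2) + l2/l1 - 1.
log(3/17) = -1.734601.
17/3 = 5.666667.
KL = -1.734601 + 5.666667 - 1 = 2.9321

2.9321


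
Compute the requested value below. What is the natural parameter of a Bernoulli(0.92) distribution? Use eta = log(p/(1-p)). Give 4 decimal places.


Natural parameter for Bernoulli: eta = log(p/(1-p)).
p = 0.92, 1-p = 0.08.
p/(1-p) = 11.5.
eta = log(11.5) = 2.4423

2.4423


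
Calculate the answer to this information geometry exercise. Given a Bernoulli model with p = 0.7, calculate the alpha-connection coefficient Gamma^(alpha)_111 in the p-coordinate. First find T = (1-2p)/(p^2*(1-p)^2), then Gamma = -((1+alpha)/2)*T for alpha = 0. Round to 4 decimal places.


Skewness (Amari-Chentsov) tensor: T = (1-2p)/(p^2*(1-p)^2).
p = 0.7, 1-2p = -0.4, p^2 = 0.49, (1-p)^2 = 0.09.
T = -0.4/(0.49 * 0.09) = -9.070295.
In the p-coordinate, Gamma^(alpha) = Gamma^(0) - (alpha/2)*T with Gamma^(0) = (1/2)*g'(p) = -T/2,
so Gamma^(alpha) = -((1+alpha)/2)*T.
alpha = 0, -(1+alpha)/2 = -0.5.
Gamma = -0.5 * -9.070295 = 4.5351

4.5351
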